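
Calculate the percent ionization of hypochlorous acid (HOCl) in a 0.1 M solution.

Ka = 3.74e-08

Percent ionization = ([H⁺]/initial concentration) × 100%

Using Ka equilibrium: x² + Ka×x - Ka×C = 0. Solving: [H⁺] = 6.1137e-05. Percent = (6.1137e-05/0.1) × 100

Percent ionization = 0.0611%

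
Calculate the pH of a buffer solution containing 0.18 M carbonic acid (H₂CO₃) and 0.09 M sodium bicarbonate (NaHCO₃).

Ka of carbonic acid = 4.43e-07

pKa = -log(4.43e-07) = 6.35. pH = pKa + log([A⁻]/[HA]) = 6.35 + log(0.09/0.18)

pH = 6.05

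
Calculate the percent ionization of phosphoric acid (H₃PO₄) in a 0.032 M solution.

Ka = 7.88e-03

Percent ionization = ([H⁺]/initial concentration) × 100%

Using Ka equilibrium: x² + Ka×x - Ka×C = 0. Solving: [H⁺] = 1.2421e-02. Percent = (1.2421e-02/0.032) × 100

Percent ionization = 38.8%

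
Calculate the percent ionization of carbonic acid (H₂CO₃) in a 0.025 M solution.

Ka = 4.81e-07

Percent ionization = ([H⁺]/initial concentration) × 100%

Using Ka equilibrium: x² + Ka×x - Ka×C = 0. Solving: [H⁺] = 1.0942e-04. Percent = (1.0942e-04/0.025) × 100

Percent ionization = 0.438%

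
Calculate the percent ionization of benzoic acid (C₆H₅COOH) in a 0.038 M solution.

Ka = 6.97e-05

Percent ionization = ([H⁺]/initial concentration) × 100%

Using Ka equilibrium: x² + Ka×x - Ka×C = 0. Solving: [H⁺] = 1.5930e-03. Percent = (1.5930e-03/0.038) × 100

Percent ionization = 4.19%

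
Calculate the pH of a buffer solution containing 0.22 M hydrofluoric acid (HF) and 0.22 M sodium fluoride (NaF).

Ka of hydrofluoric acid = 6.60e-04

pKa = -log(6.60e-04) = 3.18. pH = pKa + log([A⁻]/[HA]) = 3.18 + log(0.22/0.22)

pH = 3.18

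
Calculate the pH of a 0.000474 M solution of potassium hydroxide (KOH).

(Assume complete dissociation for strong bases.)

[OH⁻] = 0.000474 M for strong base. pOH = -log[OH⁻] = 3.32, pH = 14 - pOH

pH = 10.68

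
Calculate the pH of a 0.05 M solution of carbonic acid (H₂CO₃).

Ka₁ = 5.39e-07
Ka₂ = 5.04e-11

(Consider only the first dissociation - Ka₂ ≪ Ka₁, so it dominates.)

First dissociation dominates. From Ka₁ = [H⁺][HA⁻]/[H₂A], x² + Ka₁·x − Ka₁·C = 0 with C = 0.05 M and Ka₁ = 5.39e-07. Solving: [H⁺] = (−Ka₁ + √(Ka₁² + 4·Ka₁·C)) / 2 = 1.6390e-04 M. pH = -log(1.6390e-04) = 3.79.

pH = 3.79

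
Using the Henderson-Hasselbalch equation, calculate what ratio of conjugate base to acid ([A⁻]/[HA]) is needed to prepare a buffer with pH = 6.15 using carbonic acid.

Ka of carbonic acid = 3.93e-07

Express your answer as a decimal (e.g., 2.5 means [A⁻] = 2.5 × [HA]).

pKa = -log(3.93e-07) = 6.4056. pH = pKa + log([A⁻]/[HA]), so log([A⁻]/[HA]) = pH − pKa = 6.15 − 6.4056 = -0.2556. [A⁻]/[HA] = 10^(-0.2556) = 0.555

[A⁻]/[HA] = 0.555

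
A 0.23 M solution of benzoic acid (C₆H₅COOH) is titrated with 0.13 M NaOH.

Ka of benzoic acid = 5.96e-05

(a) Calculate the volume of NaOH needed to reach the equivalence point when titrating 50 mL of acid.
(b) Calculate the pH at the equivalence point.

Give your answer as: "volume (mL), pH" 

moles acid = 0.23 × 50/1000 = 0.0115 mol; V_base = moles/0.13 × 1000 = 88.5 mL. At equivalence only the conjugate base is present: [A⁻] = 0.0115/0.138 = 8.3056e-02 M. Kb = Kw/Ka = 1.68e-10; [OH⁻] = √(Kb × [A⁻]) = 3.7330e-06; pOH = 5.43; pH = 14 - pOH = 8.57.

V = 88.5 mL, pH = 8.57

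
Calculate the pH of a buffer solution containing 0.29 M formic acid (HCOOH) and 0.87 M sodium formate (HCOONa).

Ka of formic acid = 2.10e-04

pKa = -log(2.10e-04) = 3.68. pH = pKa + log([A⁻]/[HA]) = 3.68 + log(0.87/0.29)

pH = 4.15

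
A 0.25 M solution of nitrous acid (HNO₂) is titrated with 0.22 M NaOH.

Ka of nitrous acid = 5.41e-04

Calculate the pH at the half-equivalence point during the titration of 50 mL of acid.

At half-equivalence [HA] = [A⁻], so Henderson-Hasselbalch gives pH = pKa = -log(5.41e-04) = 3.27.

pH = pKa = 3.27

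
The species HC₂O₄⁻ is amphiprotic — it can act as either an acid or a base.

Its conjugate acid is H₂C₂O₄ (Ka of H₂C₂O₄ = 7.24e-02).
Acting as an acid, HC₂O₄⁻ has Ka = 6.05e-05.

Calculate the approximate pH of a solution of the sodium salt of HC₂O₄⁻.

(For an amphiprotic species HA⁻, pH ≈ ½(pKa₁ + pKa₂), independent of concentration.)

pKa₁ = -log(7.24e-02) = 1.14; pKa₂ = -log(6.05e-05) = 4.22. For an amphiprotic species, pH ≈ ½(pKa₁ + pKa₂) = ½(1.14 + 4.22) = 2.68.

pH = 2.68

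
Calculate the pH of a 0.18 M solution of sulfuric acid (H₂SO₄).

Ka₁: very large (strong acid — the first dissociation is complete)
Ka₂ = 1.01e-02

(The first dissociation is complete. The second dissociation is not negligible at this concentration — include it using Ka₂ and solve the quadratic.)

First dissociation is complete: [H⁺]₀ = [HSO₄⁻]₀ = C = 0.18 M. Second dissociation HSO₄⁻ ⇌ H⁺ + SO₄²⁻: let x = [SO₄²⁻]. Ka₂ = (C + x)·x / (C − x) = 1.01e-02 → x² + (C + Ka₂)·x − Ka₂·C = 0 → x² + 0.19010·x − 1.818e-03 = 0. x = (−0.19010 + √(0.19010² + 4 × 1.818e-03)) / 2 = 9.1253e-03 M. [H⁺] = C + x = 0.18 + 9.1253e-03 = 1.8913e-01 M. pH = -log(1.8913e-01) = 0.72.

pH = 0.72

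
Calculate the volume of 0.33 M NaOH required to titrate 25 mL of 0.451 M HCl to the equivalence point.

At equivalence: moles acid = moles base. moles HCl = 0.451 × 25/1000 = 0.01128 mol. V_base = moles / 0.33 × 1000 = 34.2 mL.

V_{base} = 34.2 mL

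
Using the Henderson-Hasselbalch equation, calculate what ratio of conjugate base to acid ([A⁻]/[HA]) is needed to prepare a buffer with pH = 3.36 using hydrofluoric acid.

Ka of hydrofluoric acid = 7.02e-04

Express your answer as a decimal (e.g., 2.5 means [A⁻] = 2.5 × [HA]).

pKa = -log(7.02e-04) = 3.1537. pH = pKa + log([A⁻]/[HA]), so log([A⁻]/[HA]) = pH − pKa = 3.36 − 3.1537 = 0.2063. [A⁻]/[HA] = 10^(0.2063) = 1.61

[A⁻]/[HA] = 1.61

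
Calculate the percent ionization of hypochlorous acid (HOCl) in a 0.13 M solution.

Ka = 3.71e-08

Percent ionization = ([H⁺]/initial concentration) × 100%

Using Ka equilibrium: x² + Ka×x - Ka×C = 0. Solving: [H⁺] = 6.9429e-05. Percent = (6.9429e-05/0.13) × 100

Percent ionization = 0.0534%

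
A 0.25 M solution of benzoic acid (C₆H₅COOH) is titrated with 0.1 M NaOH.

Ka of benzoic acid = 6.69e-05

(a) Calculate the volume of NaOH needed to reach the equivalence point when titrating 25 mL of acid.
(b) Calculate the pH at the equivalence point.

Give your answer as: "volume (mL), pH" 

moles acid = 0.25 × 25/1000 = 0.00625 mol; V_base = moles/0.1 × 1000 = 62.5 mL. At equivalence only the conjugate base is present: [A⁻] = 0.00625/0.087 = 7.1429e-02 M. Kb = Kw/Ka = 1.49e-10; [OH⁻] = √(Kb × [A⁻]) = 3.2676e-06; pOH = 5.49; pH = 14 - pOH = 8.51.

V = 62.5 mL, pH = 8.51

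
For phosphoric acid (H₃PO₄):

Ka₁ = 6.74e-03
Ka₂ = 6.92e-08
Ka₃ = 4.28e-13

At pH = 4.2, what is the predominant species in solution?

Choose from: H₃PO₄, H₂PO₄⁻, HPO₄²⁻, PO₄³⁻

pKa₁ = 2.17, pKa₂ = 7.16, pKa₃ = 12.37. For a polyprotic acid the predominant species crosses at each pKa: below pKa_n the protonated form dominates, above it the deprotonated form does. At pH = 4.2, the predominant species is H₂PO₄⁻.

H₂PO₄⁻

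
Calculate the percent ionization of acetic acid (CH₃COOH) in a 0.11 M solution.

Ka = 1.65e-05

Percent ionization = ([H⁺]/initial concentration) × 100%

Using Ka equilibrium: x² + Ka×x - Ka×C = 0. Solving: [H⁺] = 1.3390e-03. Percent = (1.3390e-03/0.11) × 100

Percent ionization = 1.22%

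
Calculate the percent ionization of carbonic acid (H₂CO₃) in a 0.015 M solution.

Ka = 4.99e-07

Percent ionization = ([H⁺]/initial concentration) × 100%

Using Ka equilibrium: x² + Ka×x - Ka×C = 0. Solving: [H⁺] = 8.6267e-05. Percent = (8.6267e-05/0.015) × 100

Percent ionization = 0.575%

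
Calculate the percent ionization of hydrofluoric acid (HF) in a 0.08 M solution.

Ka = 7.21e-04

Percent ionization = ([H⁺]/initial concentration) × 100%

Using Ka equilibrium: x² + Ka×x - Ka×C = 0. Solving: [H⁺] = 7.2428e-03. Percent = (7.2428e-03/0.08) × 100

Percent ionization = 9.05%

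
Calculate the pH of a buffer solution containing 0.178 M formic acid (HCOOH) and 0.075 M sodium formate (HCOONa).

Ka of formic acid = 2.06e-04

pKa = -log(2.06e-04) = 3.69. pH = pKa + log([A⁻]/[HA]) = 3.69 + log(0.075/0.178)

pH = 3.31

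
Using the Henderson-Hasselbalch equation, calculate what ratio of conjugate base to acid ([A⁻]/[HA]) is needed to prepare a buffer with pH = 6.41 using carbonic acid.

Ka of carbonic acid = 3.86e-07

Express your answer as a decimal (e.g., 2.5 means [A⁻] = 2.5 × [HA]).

pKa = -log(3.86e-07) = 6.4134. pH = pKa + log([A⁻]/[HA]), so log([A⁻]/[HA]) = pH − pKa = 6.41 − 6.4134 = -0.0034. [A⁻]/[HA] = 10^(-0.0034) = 0.992

[A⁻]/[HA] = 0.992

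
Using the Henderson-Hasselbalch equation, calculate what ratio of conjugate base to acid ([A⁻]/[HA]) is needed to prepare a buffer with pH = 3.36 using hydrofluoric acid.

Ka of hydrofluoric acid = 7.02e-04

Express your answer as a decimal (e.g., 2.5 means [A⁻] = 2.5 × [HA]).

pKa = -log(7.02e-04) = 3.1537. pH = pKa + log([A⁻]/[HA]), so log([A⁻]/[HA]) = pH − pKa = 3.36 − 3.1537 = 0.2063. [A⁻]/[HA] = 10^(0.2063) = 1.61

[A⁻]/[HA] = 1.61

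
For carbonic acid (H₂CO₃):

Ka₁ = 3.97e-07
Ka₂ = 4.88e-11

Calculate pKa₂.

pKa₂ = -log(Ka₂) = -log(4.88e-11) = 10.31.

pK_{a2} = 10.31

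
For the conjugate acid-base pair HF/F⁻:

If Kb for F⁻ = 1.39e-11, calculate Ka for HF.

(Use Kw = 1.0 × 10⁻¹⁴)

For a conjugate pair Ka × Kb = Kw, so Ka = Kw/Kb = 1.0 × 10⁻¹⁴ / 1.39e-11 = 7.19e-04.

K_a = 7.19e-04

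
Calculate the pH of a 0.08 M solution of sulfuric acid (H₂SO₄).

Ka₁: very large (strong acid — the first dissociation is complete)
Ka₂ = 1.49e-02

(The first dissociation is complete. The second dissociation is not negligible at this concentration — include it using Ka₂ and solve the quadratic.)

First dissociation is complete: [H⁺]₀ = [HSO₄⁻]₀ = C = 0.08 M. Second dissociation HSO₄⁻ ⇌ H⁺ + SO₄²⁻: let x = [SO₄²⁻]. Ka₂ = (C + x)·x / (C − x) = 1.49e-02 → x² + (C + Ka₂)·x − Ka₂·C = 0 → x² + 0.09490·x − 1.192e-03 = 0. x = (−0.09490 + √(0.09490² + 4 × 1.192e-03)) / 2 = 1.1231e-02 M. [H⁺] = C + x = 0.08 + 1.1231e-02 = 9.1231e-02 M. pH = -log(9.1231e-02) = 1.04.

pH = 1.04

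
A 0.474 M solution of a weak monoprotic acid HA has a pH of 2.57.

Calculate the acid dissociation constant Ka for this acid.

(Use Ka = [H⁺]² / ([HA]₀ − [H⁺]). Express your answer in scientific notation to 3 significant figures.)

[H⁺] = 10^(−pH) = 10^(−2.57) = 2.692e-03 M. For HA ⇌ H⁺ + A⁻, Ka = [H⁺][A⁻]/[HA] = [H⁺]² / ([HA]₀ − [H⁺]) = (2.692e-03)² / (0.474 − 2.692e-03) = 1.54e-05.

K_a = 1.54e-05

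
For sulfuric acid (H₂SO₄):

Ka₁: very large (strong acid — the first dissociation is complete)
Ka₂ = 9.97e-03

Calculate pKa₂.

pKa₂ = -log(Ka₂) = -log(9.97e-03) = 2.00.

pK_{a2} = 2.00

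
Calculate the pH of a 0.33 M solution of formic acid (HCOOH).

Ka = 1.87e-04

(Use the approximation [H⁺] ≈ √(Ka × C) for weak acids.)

[H⁺] = √(Ka × C) = √(1.87e-04 × 0.33) = 7.8556e-03. pH = -log(7.8556e-03)

pH = 2.10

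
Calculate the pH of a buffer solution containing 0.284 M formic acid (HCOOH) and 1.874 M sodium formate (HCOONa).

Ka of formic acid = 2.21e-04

pKa = -log(2.21e-04) = 3.66. pH = pKa + log([A⁻]/[HA]) = 3.66 + log(1.874/0.284)

pH = 4.48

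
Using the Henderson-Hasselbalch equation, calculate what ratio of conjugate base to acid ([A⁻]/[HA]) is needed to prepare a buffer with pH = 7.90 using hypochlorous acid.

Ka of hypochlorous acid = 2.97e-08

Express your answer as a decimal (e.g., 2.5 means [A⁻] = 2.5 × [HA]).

pKa = -log(2.97e-08) = 7.5272. pH = pKa + log([A⁻]/[HA]), so log([A⁻]/[HA]) = pH − pKa = 7.90 − 7.5272 = 0.3728. [A⁻]/[HA] = 10^(0.3728) = 2.36

[A⁻]/[HA] = 2.36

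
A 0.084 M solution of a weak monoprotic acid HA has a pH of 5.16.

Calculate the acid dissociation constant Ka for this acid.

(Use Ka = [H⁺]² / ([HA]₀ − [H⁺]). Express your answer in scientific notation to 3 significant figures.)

[H⁺] = 10^(−pH) = 10^(−5.16) = 6.918e-06 M. For HA ⇌ H⁺ + A⁻, Ka = [H⁺][A⁻]/[HA] = [H⁺]² / ([HA]₀ − [H⁺]) = (6.918e-06)² / (0.084 − 6.918e-06) = 5.70e-10.

K_a = 5.70e-10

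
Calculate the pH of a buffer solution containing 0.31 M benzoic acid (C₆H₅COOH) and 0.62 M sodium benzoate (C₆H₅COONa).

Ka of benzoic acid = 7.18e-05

pKa = -log(7.18e-05) = 4.14. pH = pKa + log([A⁻]/[HA]) = 4.14 + log(0.62/0.31)

pH = 4.44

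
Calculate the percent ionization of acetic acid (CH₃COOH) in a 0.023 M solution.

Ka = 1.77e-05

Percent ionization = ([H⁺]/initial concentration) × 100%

Using Ka equilibrium: x² + Ka×x - Ka×C = 0. Solving: [H⁺] = 6.2926e-04. Percent = (6.2926e-04/0.023) × 100

Percent ionization = 2.74%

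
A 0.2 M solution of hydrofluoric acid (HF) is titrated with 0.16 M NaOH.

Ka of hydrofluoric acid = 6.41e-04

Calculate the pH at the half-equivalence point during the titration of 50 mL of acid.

At half-equivalence [HA] = [A⁻], so Henderson-Hasselbalch gives pH = pKa = -log(6.41e-04) = 3.19.

pH = pKa = 3.19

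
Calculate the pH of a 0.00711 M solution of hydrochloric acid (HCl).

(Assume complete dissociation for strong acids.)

[H⁺] = 0.00711 M for strong acid. pH = -log[H⁺] = -log(0.00711)

pH = 2.15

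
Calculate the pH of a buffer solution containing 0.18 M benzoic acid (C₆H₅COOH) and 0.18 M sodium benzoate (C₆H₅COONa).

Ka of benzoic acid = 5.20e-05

pKa = -log(5.20e-05) = 4.28. pH = pKa + log([A⁻]/[HA]) = 4.28 + log(0.18/0.18)

pH = 4.28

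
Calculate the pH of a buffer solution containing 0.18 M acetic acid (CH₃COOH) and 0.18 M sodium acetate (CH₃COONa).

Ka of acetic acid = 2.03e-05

pKa = -log(2.03e-05) = 4.69. pH = pKa + log([A⁻]/[HA]) = 4.69 + log(0.18/0.18)

pH = 4.69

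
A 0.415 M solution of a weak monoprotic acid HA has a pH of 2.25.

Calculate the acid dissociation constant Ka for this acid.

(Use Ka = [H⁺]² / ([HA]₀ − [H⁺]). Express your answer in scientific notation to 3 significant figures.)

[H⁺] = 10^(−pH) = 10^(−2.25) = 5.623e-03 M. For HA ⇌ H⁺ + A⁻, Ka = [H⁺][A⁻]/[HA] = [H⁺]² / ([HA]₀ − [H⁺]) = (5.623e-03)² / (0.415 − 5.623e-03) = 7.72e-05.

K_a = 7.72e-05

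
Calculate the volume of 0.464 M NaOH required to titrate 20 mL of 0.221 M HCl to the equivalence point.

At equivalence: moles acid = moles base. moles HCl = 0.221 × 20/1000 = 0.00442 mol. V_base = moles / 0.464 × 1000 = 9.5 mL.

V_{base} = 9.5 mL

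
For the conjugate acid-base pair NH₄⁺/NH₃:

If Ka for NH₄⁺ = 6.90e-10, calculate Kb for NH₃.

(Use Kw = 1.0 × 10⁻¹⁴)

For a conjugate pair Ka × Kb = Kw, so Kb = Kw/Ka = 1.0 × 10⁻¹⁴ / 6.90e-10 = 1.45e-05.

K_b = 1.45e-05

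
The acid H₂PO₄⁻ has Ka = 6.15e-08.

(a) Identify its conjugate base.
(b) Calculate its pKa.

(a) The conjugate base is formed by removing one H⁺ from H₂PO₄⁻, giving HPO₄²⁻. (b) pKa = -log(Ka) = -log(6.15e-08) = 7.21.

Conjugate base: HPO₄²⁻; pK_a = 7.21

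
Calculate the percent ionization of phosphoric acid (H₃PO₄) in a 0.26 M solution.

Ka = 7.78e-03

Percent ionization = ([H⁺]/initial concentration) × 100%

Using Ka equilibrium: x² + Ka×x - Ka×C = 0. Solving: [H⁺] = 4.1253e-02. Percent = (4.1253e-02/0.26) × 100

Percent ionization = 15.9%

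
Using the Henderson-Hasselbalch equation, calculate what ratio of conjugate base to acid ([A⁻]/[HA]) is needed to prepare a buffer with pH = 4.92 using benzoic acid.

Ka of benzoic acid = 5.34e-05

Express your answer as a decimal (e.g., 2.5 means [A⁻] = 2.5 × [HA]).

pKa = -log(5.34e-05) = 4.2725. pH = pKa + log([A⁻]/[HA]), so log([A⁻]/[HA]) = pH − pKa = 4.92 − 4.2725 = 0.6475. [A⁻]/[HA] = 10^(0.6475) = 4.44

[A⁻]/[HA] = 4.44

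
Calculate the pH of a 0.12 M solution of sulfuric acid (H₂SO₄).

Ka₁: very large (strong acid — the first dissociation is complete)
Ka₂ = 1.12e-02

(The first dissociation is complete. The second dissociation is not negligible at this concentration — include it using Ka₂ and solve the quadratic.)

First dissociation is complete: [H⁺]₀ = [HSO₄⁻]₀ = C = 0.12 M. Second dissociation HSO₄⁻ ⇌ H⁺ + SO₄²⁻: let x = [SO₄²⁻]. Ka₂ = (C + x)·x / (C − x) = 1.12e-02 → x² + (C + Ka₂)·x − Ka₂·C = 0 → x² + 0.13120·x − 1.344e-03 = 0. x = (−0.13120 + √(0.13120² + 4 × 1.344e-03)) / 2 = 9.5489e-03 M. [H⁺] = C + x = 0.12 + 9.5489e-03 = 1.2955e-01 M. pH = -log(1.2955e-01) = 0.89.

pH = 0.89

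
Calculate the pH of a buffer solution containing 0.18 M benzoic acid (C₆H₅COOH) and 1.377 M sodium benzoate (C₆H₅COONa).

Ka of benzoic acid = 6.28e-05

pKa = -log(6.28e-05) = 4.20. pH = pKa + log([A⁻]/[HA]) = 4.20 + log(1.377/0.18)

pH = 5.09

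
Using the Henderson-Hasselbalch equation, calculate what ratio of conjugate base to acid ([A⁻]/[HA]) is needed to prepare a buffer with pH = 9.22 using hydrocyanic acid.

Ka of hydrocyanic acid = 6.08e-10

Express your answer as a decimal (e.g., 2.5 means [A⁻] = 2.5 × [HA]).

pKa = -log(6.08e-10) = 9.2161. pH = pKa + log([A⁻]/[HA]), so log([A⁻]/[HA]) = pH − pKa = 9.22 − 9.2161 = 0.0039. [A⁻]/[HA] = 10^(0.0039) = 1.01

[A⁻]/[HA] = 1.01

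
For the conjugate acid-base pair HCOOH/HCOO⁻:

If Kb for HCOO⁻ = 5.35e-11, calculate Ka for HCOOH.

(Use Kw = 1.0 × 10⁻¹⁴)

For a conjugate pair Ka × Kb = Kw, so Ka = Kw/Kb = 1.0 × 10⁻¹⁴ / 5.35e-11 = 1.87e-04.

K_a = 1.87e-04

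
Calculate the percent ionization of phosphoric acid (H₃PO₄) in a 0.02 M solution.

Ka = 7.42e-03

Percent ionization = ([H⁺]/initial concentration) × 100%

Using Ka equilibrium: x² + Ka×x - Ka×C = 0. Solving: [H⁺] = 9.0244e-03. Percent = (9.0244e-03/0.02) × 100

Percent ionization = 45.1%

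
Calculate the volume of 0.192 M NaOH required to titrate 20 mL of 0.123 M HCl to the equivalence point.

At equivalence: moles acid = moles base. moles HCl = 0.123 × 20/1000 = 0.00246 mol. V_base = moles / 0.192 × 1000 = 12.8 mL.

V_{base} = 12.8 mL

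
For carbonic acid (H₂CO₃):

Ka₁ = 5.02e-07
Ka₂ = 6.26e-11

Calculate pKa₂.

pKa₂ = -log(Ka₂) = -log(6.26e-11) = 10.20.

pK_{a2} = 10.20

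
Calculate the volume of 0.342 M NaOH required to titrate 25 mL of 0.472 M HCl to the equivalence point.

At equivalence: moles acid = moles base. moles HCl = 0.472 × 25/1000 = 0.0118 mol. V_base = moles / 0.342 × 1000 = 34.5 mL.

V_{base} = 34.5 mL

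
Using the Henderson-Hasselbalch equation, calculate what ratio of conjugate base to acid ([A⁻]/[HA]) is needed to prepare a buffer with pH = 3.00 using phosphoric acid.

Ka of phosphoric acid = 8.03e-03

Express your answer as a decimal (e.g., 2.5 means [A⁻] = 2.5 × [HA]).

pKa = -log(8.03e-03) = 2.0953. pH = pKa + log([A⁻]/[HA]), so log([A⁻]/[HA]) = pH − pKa = 3.00 − 2.0953 = 0.9047. [A⁻]/[HA] = 10^(0.9047) = 8.03

[A⁻]/[HA] = 8.03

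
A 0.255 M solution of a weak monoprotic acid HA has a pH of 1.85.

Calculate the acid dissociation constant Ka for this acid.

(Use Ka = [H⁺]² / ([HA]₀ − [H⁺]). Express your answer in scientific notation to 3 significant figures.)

[H⁺] = 10^(−pH) = 10^(−1.85) = 1.413e-02 M. For HA ⇌ H⁺ + A⁻, Ka = [H⁺][A⁻]/[HA] = [H⁺]² / ([HA]₀ − [H⁺]) = (1.413e-02)² / (0.255 − 1.413e-02) = 8.28e-04.

K_a = 8.28e-04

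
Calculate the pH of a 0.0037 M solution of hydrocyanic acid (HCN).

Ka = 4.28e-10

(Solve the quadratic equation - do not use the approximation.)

x² + Ka×x - Ka×C = 0. Using quadratic formula: [H⁺] = 1.2582e-06

pH = 5.90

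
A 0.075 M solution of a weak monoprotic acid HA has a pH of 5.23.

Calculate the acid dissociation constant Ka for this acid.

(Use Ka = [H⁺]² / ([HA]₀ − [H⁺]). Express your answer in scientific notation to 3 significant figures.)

[H⁺] = 10^(−pH) = 10^(−5.23) = 5.888e-06 M. For HA ⇌ H⁺ + A⁻, Ka = [H⁺][A⁻]/[HA] = [H⁺]² / ([HA]₀ − [H⁺]) = (5.888e-06)² / (0.075 − 5.888e-06) = 4.62e-10.

K_a = 4.62e-10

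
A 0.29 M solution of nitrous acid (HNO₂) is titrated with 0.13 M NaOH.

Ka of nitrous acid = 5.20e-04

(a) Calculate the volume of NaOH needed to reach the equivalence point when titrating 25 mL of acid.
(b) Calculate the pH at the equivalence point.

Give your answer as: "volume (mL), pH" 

moles acid = 0.29 × 25/1000 = 0.00725 mol; V_base = moles/0.13 × 1000 = 55.8 mL. At equivalence only the conjugate base is present: [A⁻] = 0.00725/0.081 = 8.9762e-02 M. Kb = Kw/Ka = 1.92e-11; [OH⁻] = √(Kb × [A⁻]) = 1.3138e-06; pOH = 5.88; pH = 14 - pOH = 8.12.

V = 55.8 mL, pH = 8.12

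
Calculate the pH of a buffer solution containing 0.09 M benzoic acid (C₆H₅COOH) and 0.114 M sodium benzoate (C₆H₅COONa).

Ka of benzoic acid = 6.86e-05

pKa = -log(6.86e-05) = 4.16. pH = pKa + log([A⁻]/[HA]) = 4.16 + log(0.114/0.09)

pH = 4.27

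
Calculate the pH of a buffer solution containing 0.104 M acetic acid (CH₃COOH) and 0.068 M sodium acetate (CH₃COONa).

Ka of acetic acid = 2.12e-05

pKa = -log(2.12e-05) = 4.67. pH = pKa + log([A⁻]/[HA]) = 4.67 + log(0.068/0.104)

pH = 4.49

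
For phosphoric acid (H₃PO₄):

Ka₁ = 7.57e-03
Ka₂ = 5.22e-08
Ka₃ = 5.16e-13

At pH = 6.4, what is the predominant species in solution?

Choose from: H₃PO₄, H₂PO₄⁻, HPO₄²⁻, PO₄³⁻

pKa₁ = 2.12, pKa₂ = 7.28, pKa₃ = 12.29. For a polyprotic acid the predominant species crosses at each pKa: below pKa_n the protonated form dominates, above it the deprotonated form does. At pH = 6.4, the predominant species is H₂PO₄⁻.

H₂PO₄⁻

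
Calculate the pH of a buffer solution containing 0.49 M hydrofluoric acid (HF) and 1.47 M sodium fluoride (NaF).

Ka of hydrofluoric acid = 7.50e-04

pKa = -log(7.50e-04) = 3.12. pH = pKa + log([A⁻]/[HA]) = 3.12 + log(1.47/0.49)

pH = 3.60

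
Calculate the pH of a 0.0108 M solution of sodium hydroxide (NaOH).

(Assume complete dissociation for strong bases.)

[OH⁻] = 0.0108 M for strong base. pOH = -log[OH⁻] = 1.97, pH = 14 - pOH

pH = 12.03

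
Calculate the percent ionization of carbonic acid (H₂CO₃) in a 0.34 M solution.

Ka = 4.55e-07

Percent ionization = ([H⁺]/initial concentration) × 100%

Using Ka equilibrium: x² + Ka×x - Ka×C = 0. Solving: [H⁺] = 3.9309e-04. Percent = (3.9309e-04/0.34) × 100

Percent ionization = 0.116%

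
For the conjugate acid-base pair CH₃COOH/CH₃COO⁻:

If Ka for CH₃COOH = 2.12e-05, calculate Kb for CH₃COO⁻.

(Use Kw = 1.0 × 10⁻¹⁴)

For a conjugate pair Ka × Kb = Kw, so Kb = Kw/Ka = 1.0 × 10⁻¹⁴ / 2.12e-05 = 4.72e-10.

K_b = 4.72e-10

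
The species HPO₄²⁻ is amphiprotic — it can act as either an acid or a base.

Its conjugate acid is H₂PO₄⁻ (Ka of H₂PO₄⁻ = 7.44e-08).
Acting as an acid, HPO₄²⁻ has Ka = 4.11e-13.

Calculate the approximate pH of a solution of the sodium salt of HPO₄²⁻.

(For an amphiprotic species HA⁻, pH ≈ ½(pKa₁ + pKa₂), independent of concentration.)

pKa₁ = -log(7.44e-08) = 7.13; pKa₂ = -log(4.11e-13) = 12.39. For an amphiprotic species, pH ≈ ½(pKa₁ + pKa₂) = ½(7.13 + 12.39) = 9.76.

pH = 9.76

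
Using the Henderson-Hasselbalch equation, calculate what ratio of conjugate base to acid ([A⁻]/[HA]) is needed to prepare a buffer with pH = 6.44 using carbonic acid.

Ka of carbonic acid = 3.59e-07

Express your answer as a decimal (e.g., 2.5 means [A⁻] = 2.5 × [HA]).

pKa = -log(3.59e-07) = 6.4449. pH = pKa + log([A⁻]/[HA]), so log([A⁻]/[HA]) = pH − pKa = 6.44 − 6.4449 = -0.0049. [A⁻]/[HA] = 10^(-0.0049) = 0.989

[A⁻]/[HA] = 0.989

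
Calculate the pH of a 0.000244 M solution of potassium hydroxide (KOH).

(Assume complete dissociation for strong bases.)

[OH⁻] = 0.000244 M for strong base. pOH = -log[OH⁻] = 3.61, pH = 14 - pOH

pH = 10.39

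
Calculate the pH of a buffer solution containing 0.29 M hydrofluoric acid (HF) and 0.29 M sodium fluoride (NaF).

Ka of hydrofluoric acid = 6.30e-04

pKa = -log(6.30e-04) = 3.20. pH = pKa + log([A⁻]/[HA]) = 3.20 + log(0.29/0.29)

pH = 3.20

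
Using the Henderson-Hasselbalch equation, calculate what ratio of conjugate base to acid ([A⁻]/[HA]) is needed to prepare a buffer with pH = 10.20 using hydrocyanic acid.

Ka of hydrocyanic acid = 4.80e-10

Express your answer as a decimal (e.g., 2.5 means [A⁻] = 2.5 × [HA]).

pKa = -log(4.80e-10) = 9.3188. pH = pKa + log([A⁻]/[HA]), so log([A⁻]/[HA]) = pH − pKa = 10.20 − 9.3188 = 0.8812. [A⁻]/[HA] = 10^(0.8812) = 7.61

[A⁻]/[HA] = 7.61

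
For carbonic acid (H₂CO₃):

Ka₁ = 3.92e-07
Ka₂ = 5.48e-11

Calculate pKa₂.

pKa₂ = -log(Ka₂) = -log(5.48e-11) = 10.26.

pK_{a2} = 10.26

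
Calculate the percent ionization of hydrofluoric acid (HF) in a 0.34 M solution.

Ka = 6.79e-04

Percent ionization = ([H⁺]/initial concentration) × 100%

Using Ka equilibrium: x² + Ka×x - Ka×C = 0. Solving: [H⁺] = 1.4858e-02. Percent = (1.4858e-02/0.34) × 100

Percent ionization = 4.37%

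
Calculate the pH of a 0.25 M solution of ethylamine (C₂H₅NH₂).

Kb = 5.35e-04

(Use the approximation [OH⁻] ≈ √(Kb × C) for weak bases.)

[OH⁻] = √(Kb × C) = √(5.35e-04 × 0.25) = 1.1565e-02. pOH = 1.94, pH = 14 - pOH

pH = 12.06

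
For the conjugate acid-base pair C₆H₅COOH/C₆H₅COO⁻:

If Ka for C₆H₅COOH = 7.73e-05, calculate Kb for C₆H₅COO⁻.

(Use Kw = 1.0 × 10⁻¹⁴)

For a conjugate pair Ka × Kb = Kw, so Kb = Kw/Ka = 1.0 × 10⁻¹⁴ / 7.73e-05 = 1.29e-10.

K_b = 1.29e-10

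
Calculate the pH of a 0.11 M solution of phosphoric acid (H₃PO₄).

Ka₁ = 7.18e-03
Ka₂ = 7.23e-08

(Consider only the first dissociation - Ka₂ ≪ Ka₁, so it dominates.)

First dissociation dominates. From Ka₁ = [H⁺][HA⁻]/[H₂A], x² + Ka₁·x − Ka₁·C = 0 with C = 0.11 M and Ka₁ = 7.18e-03. Solving: [H⁺] = (−Ka₁ + √(Ka₁² + 4·Ka₁·C)) / 2 = 2.4742e-02 M. pH = -log(2.4742e-02) = 1.61.

pH = 1.61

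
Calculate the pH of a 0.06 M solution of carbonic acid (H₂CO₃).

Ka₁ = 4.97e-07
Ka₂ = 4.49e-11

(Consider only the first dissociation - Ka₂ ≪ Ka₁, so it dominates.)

First dissociation dominates. From Ka₁ = [H⁺][HA⁻]/[H₂A], x² + Ka₁·x − Ka₁·C = 0 with C = 0.06 M and Ka₁ = 4.97e-07. Solving: [H⁺] = (−Ka₁ + √(Ka₁² + 4·Ka₁·C)) / 2 = 1.7244e-04 M. pH = -log(1.7244e-04) = 3.76.

pH = 3.76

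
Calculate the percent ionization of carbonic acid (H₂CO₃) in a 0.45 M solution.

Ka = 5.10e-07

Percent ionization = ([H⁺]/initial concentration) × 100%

Using Ka equilibrium: x² + Ka×x - Ka×C = 0. Solving: [H⁺] = 4.7881e-04. Percent = (4.7881e-04/0.45) × 100

Percent ionization = 0.106%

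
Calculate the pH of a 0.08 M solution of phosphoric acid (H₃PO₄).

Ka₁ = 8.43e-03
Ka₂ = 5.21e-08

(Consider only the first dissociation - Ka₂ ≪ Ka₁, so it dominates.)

First dissociation dominates. From Ka₁ = [H⁺][HA⁻]/[H₂A], x² + Ka₁·x − Ka₁·C = 0 with C = 0.08 M and Ka₁ = 8.43e-03. Solving: [H⁺] = (−Ka₁ + √(Ka₁² + 4·Ka₁·C)) / 2 = 2.2094e-02 M. pH = -log(2.2094e-02) = 1.66.

pH = 1.66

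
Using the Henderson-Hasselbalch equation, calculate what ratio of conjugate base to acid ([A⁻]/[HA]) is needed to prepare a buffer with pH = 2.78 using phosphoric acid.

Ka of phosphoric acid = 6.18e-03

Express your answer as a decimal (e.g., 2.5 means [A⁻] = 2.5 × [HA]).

pKa = -log(6.18e-03) = 2.2090. pH = pKa + log([A⁻]/[HA]), so log([A⁻]/[HA]) = pH − pKa = 2.78 − 2.2090 = 0.5710. [A⁻]/[HA] = 10^(0.5710) = 3.72

[A⁻]/[HA] = 3.72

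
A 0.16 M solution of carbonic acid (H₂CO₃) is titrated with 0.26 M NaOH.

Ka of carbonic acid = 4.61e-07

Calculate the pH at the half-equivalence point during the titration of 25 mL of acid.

At half-equivalence [HA] = [A⁻], so Henderson-Hasselbalch gives pH = pKa = -log(4.61e-07) = 6.34.

pH = pKa = 6.34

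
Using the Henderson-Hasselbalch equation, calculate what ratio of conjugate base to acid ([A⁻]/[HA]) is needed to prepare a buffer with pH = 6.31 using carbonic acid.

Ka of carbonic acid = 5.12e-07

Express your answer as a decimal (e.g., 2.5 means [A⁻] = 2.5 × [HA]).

pKa = -log(5.12e-07) = 6.2907. pH = pKa + log([A⁻]/[HA]), so log([A⁻]/[HA]) = pH − pKa = 6.31 − 6.2907 = 0.0193. [A⁻]/[HA] = 10^(0.0193) = 1.05

[A⁻]/[HA] = 1.05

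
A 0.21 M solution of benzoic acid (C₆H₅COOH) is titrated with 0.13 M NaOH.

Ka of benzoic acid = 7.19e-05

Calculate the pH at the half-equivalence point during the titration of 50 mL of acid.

At half-equivalence [HA] = [A⁻], so Henderson-Hasselbalch gives pH = pKa = -log(7.19e-05) = 4.14.

pH = pKa = 4.14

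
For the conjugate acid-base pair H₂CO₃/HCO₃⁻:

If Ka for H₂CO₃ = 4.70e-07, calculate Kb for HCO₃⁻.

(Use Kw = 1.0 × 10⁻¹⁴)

For a conjugate pair Ka × Kb = Kw, so Kb = Kw/Ka = 1.0 × 10⁻¹⁴ / 4.70e-07 = 2.13e-08.

K_b = 2.13e-08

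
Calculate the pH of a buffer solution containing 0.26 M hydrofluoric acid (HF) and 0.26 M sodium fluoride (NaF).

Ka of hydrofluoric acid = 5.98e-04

pKa = -log(5.98e-04) = 3.22. pH = pKa + log([A⁻]/[HA]) = 3.22 + log(0.26/0.26)

pH = 3.22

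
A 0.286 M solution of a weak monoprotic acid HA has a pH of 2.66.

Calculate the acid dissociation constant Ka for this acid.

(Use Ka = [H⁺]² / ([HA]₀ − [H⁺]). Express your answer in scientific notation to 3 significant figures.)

[H⁺] = 10^(−pH) = 10^(−2.66) = 2.188e-03 M. For HA ⇌ H⁺ + A⁻, Ka = [H⁺][A⁻]/[HA] = [H⁺]² / ([HA]₀ − [H⁺]) = (2.188e-03)² / (0.286 − 2.188e-03) = 1.69e-05.

K_a = 1.69e-05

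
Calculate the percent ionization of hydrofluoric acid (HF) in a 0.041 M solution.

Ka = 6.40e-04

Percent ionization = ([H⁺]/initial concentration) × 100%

Using Ka equilibrium: x² + Ka×x - Ka×C = 0. Solving: [H⁺] = 4.8125e-03. Percent = (4.8125e-03/0.041) × 100

Percent ionization = 11.7%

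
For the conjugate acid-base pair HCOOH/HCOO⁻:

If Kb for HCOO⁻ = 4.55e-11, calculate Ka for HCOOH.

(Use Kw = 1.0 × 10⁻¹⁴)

For a conjugate pair Ka × Kb = Kw, so Ka = Kw/Kb = 1.0 × 10⁻¹⁴ / 4.55e-11 = 2.20e-04.

K_a = 2.20e-04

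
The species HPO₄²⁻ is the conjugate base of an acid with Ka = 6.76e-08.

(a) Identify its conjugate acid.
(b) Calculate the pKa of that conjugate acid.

(a) The conjugate acid is formed by adding one H⁺ to HPO₄²⁻, giving H₂PO₄⁻. (b) pKa = -log(Ka) = -log(6.76e-08) = 7.17.

Conjugate acid: H₂PO₄⁻; pK_a = 7.17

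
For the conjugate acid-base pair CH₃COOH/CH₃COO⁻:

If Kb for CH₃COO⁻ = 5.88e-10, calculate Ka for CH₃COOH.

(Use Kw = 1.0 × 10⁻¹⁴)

For a conjugate pair Ka × Kb = Kw, so Ka = Kw/Kb = 1.0 × 10⁻¹⁴ / 5.88e-10 = 1.70e-05.

K_a = 1.70e-05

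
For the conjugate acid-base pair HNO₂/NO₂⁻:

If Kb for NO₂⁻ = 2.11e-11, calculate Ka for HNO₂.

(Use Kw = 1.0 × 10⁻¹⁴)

For a conjugate pair Ka × Kb = Kw, so Ka = Kw/Kb = 1.0 × 10⁻¹⁴ / 2.11e-11 = 4.74e-04.

K_a = 4.74e-04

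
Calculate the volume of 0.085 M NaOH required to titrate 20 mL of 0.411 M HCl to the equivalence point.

At equivalence: moles acid = moles base. moles HCl = 0.411 × 20/1000 = 0.00822 mol. V_base = moles / 0.085 × 1000 = 96.7 mL.

V_{base} = 96.7 mL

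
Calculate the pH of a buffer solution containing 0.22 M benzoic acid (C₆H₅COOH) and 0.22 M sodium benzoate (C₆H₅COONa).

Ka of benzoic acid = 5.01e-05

pKa = -log(5.01e-05) = 4.30. pH = pKa + log([A⁻]/[HA]) = 4.30 + log(0.22/0.22)

pH = 4.30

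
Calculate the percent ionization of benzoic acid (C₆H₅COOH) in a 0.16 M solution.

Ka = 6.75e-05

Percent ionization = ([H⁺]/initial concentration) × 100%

Using Ka equilibrium: x² + Ka×x - Ka×C = 0. Solving: [H⁺] = 3.2528e-03. Percent = (3.2528e-03/0.16) × 100

Percent ionization = 2.03%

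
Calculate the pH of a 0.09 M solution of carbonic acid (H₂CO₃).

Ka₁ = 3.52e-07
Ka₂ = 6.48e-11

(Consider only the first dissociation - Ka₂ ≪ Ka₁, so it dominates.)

First dissociation dominates. From Ka₁ = [H⁺][HA⁻]/[H₂A], x² + Ka₁·x − Ka₁·C = 0 with C = 0.09 M and Ka₁ = 3.52e-07. Solving: [H⁺] = (−Ka₁ + √(Ka₁² + 4·Ka₁·C)) / 2 = 1.7781e-04 M. pH = -log(1.7781e-04) = 3.75.

pH = 3.75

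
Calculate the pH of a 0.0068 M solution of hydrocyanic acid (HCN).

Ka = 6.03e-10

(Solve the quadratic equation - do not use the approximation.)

x² + Ka×x - Ka×C = 0. Using quadratic formula: [H⁺] = 2.0246e-06

pH = 5.69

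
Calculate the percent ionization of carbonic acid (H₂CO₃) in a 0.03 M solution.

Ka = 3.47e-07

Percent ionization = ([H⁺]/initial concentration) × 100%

Using Ka equilibrium: x² + Ka×x - Ka×C = 0. Solving: [H⁺] = 1.0186e-04. Percent = (1.0186e-04/0.03) × 100

Percent ionization = 0.34%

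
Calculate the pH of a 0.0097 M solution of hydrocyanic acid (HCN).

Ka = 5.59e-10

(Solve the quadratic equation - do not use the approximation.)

x² + Ka×x - Ka×C = 0. Using quadratic formula: [H⁺] = 2.3283e-06

pH = 5.63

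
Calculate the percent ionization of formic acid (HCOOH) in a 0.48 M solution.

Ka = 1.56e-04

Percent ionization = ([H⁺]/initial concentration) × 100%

Using Ka equilibrium: x² + Ka×x - Ka×C = 0. Solving: [H⁺] = 8.5757e-03. Percent = (8.5757e-03/0.48) × 100

Percent ionization = 1.79%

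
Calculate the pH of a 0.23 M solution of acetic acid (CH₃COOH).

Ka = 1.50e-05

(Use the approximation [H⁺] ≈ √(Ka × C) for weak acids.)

[H⁺] = √(Ka × C) = √(1.50e-05 × 0.23) = 1.8574e-03. pH = -log(1.8574e-03)

pH = 2.73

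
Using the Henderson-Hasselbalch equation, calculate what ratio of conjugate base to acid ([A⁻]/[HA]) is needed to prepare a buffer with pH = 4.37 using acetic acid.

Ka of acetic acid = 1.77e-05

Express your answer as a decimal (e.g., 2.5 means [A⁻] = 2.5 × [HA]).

pKa = -log(1.77e-05) = 4.7520. pH = pKa + log([A⁻]/[HA]), so log([A⁻]/[HA]) = pH − pKa = 4.37 − 4.7520 = -0.3820. [A⁻]/[HA] = 10^(-0.3820) = 0.415

[A⁻]/[HA] = 0.415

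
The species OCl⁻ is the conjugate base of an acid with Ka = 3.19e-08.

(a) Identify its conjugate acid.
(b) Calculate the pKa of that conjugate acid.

(a) The conjugate acid is formed by adding one H⁺ to OCl⁻, giving HOCl. (b) pKa = -log(Ka) = -log(3.19e-08) = 7.50.

Conjugate acid: HOCl; pK_a = 7.50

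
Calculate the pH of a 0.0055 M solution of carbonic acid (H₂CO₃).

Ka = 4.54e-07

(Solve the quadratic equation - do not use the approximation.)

x² + Ka×x - Ka×C = 0. Using quadratic formula: [H⁺] = 4.9744e-05

pH = 4.30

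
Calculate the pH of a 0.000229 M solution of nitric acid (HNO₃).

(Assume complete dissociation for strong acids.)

[H⁺] = 0.000229 M for strong acid. pH = -log[H⁺] = -log(0.000229)

pH = 3.64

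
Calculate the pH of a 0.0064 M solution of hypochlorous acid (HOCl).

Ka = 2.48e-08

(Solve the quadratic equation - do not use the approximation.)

x² + Ka×x - Ka×C = 0. Using quadratic formula: [H⁺] = 1.2586e-05

pH = 4.90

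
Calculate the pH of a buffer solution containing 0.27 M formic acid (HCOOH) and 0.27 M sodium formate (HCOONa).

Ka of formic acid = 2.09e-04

pKa = -log(2.09e-04) = 3.68. pH = pKa + log([A⁻]/[HA]) = 3.68 + log(0.27/0.27)

pH = 3.68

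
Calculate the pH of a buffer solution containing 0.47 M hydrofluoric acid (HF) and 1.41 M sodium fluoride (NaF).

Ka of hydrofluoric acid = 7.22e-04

pKa = -log(7.22e-04) = 3.14. pH = pKa + log([A⁻]/[HA]) = 3.14 + log(1.41/0.47)

pH = 3.62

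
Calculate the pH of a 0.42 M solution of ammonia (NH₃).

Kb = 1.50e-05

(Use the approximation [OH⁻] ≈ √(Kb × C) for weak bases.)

[OH⁻] = √(Kb × C) = √(1.50e-05 × 0.42) = 2.5100e-03. pOH = 2.60, pH = 14 - pOH

pH = 11.40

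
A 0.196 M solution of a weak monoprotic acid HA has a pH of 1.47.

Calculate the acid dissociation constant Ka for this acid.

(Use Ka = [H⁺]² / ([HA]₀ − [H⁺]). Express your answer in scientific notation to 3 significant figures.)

[H⁺] = 10^(−pH) = 10^(−1.47) = 3.388e-02 M. For HA ⇌ H⁺ + A⁻, Ka = [H⁺][A⁻]/[HA] = [H⁺]² / ([HA]₀ − [H⁺]) = (3.388e-02)² / (0.196 − 3.388e-02) = 7.08e-03.

K_a = 7.08e-03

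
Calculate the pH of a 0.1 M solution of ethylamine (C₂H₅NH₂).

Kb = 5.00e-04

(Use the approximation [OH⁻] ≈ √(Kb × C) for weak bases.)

[OH⁻] = √(Kb × C) = √(5.00e-04 × 0.1) = 7.0711e-03. pOH = 2.15, pH = 14 - pOH

pH = 11.85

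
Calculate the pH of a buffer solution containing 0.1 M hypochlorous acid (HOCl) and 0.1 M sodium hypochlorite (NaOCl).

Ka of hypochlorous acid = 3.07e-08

pKa = -log(3.07e-08) = 7.51. pH = pKa + log([A⁻]/[HA]) = 7.51 + log(0.1/0.1)

pH = 7.51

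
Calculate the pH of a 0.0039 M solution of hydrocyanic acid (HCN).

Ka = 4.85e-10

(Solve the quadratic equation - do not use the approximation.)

x² + Ka×x - Ka×C = 0. Using quadratic formula: [H⁺] = 1.3751e-06

pH = 5.86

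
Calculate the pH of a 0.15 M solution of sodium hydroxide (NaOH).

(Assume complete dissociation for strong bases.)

[OH⁻] = 0.15 M for strong base. pOH = -log[OH⁻] = 0.82, pH = 14 - pOH

pH = 13.18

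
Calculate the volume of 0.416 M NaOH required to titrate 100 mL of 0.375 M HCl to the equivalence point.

At equivalence: moles acid = moles base. moles HCl = 0.375 × 100/1000 = 0.0375 mol. V_base = moles / 0.416 × 1000 = 90.1 mL.

V_{base} = 90.1 mL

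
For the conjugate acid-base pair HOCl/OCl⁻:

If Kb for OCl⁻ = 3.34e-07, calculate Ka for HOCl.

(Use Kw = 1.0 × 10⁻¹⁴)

For a conjugate pair Ka × Kb = Kw, so Ka = Kw/Kb = 1.0 × 10⁻¹⁴ / 3.34e-07 = 2.99e-08.

K_a = 2.99e-08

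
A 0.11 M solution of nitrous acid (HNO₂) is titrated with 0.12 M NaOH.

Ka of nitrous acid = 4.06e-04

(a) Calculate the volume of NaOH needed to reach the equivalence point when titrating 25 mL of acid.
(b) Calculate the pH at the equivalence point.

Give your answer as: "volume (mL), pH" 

moles acid = 0.11 × 25/1000 = 0.00275 mol; V_base = moles/0.12 × 1000 = 22.9 mL. At equivalence only the conjugate base is present: [A⁻] = 0.00275/0.048 = 5.7391e-02 M. Kb = Kw/Ka = 2.46e-11; [OH⁻] = √(Kb × [A⁻]) = 1.1889e-06; pOH = 5.92; pH = 14 - pOH = 8.08.

V = 22.9 mL, pH = 8.08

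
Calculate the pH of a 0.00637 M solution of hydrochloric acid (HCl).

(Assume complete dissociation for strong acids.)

[H⁺] = 0.00637 M for strong acid. pH = -log[H⁺] = -log(0.00637)

pH = 2.20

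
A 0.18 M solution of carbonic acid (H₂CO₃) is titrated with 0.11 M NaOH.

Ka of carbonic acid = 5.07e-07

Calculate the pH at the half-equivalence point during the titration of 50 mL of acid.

At half-equivalence [HA] = [A⁻], so Henderson-Hasselbalch gives pH = pKa = -log(5.07e-07) = 6.29.

pH = pKa = 6.29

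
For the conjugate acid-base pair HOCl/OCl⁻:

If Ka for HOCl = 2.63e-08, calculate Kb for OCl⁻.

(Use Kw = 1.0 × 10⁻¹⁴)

For a conjugate pair Ka × Kb = Kw, so Kb = Kw/Ka = 1.0 × 10⁻¹⁴ / 2.63e-08 = 3.80e-07.

K_b = 3.80e-07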